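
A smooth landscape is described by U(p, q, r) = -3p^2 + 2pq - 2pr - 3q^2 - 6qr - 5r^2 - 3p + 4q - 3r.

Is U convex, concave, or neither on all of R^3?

U is quadratic, so its Hessian is the constant matrix H = [[-6, 2, -2], [2, -6, -6], [-2, -6, -10]].
Leading principal minors: -6, 32, -32.
Signs alternate −, +, − ⇒ H ≺ 0 ⇒ concave.

concave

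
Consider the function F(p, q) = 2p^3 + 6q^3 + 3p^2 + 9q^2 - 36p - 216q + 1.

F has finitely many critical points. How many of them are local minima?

1

F separates as a function of p plus a function of q, so ∇F=0 decouples.
∂F/∂p = 6(p - 2)(p + 3) = 0 at p ∈ {-3, 2}; ∂F/∂q = 18(q - 3)(q + 4) = 0 at q ∈ {-4, 3}.
The Hessian is diagonal: diag(F_pp, F_qq). Second derivatives: F_pp(-3)=-30, F_pp(2)=30; F_qq(-4)=-126, F_qq(3)=126.
Local minima occur where both diagonal entries positive: (2, 3). Count: 1.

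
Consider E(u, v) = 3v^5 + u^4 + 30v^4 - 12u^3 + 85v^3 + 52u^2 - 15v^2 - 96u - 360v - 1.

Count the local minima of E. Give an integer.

4

E separates as a function of u plus a function of v, so ∇E=0 decouples.
∂E/∂u = 4(u - 4)(u - 3)(u - 2) = 0 at u ∈ {2, 3, 4}; ∂E/∂v = 15(v - 1)(v + 2)(v + 3)(v + 4) = 0 at v ∈ {-4, -3, -2, 1}.
The Hessian is diagonal: diag(E_uu, E_vv). Second derivatives: E_uu(2)=8, E_uu(3)=-4, E_uu(4)=8; E_vv(-4)=-150, E_vv(-3)=60, E_vv(-2)=-90, E_vv(1)=900.
Local minima occur where both diagonal entries positive: (2, -3), (2, 1), (4, -3), (4, 1). Count: 4.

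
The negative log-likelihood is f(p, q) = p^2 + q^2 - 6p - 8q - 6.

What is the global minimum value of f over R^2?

f(p,q) separates as A(p) + B(q) − 6, so its minimum is min A + min B − 6.
A'(p) = 2p - 6 vanishes at p ∈ {3}; B'(q) = 2q - 8 vanishes at q ∈ {4}.
Local minima of A (where A''>0): A(3)=-9. Local minima of B: B(4)=-16.
So the global minimum of f is A(3) + B(4) − 6 = -9 − 16 − 6 = -31, attained at (3, 4).

-31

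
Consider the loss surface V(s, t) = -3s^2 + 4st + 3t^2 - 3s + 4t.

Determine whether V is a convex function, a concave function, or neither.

V is quadratic, so its Hessian is the constant matrix H = [[-6, 4], [4, 6]].
det(H) = -52, tr(H) = 0.
det(H) < 0, so H is indefinite: neither convex nor concave.

neither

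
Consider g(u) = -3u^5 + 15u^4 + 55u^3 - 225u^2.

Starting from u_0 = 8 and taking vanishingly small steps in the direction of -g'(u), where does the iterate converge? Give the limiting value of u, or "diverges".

g'(u) = -15u(u - 5)(u - 2)(u + 3), so g'(8) = -23760.
Gradient descent moves in the -g' direction, i.e. u is increasing.
There is no critical point above u=8, and g' keeps the same sign, so the iterate runs off to +∞.

diverges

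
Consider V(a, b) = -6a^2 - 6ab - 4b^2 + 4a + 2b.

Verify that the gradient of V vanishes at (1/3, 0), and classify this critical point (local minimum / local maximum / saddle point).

∇V = (-12a - 6b + 4, -6a - 8b + 2); substituting (1/3, 0) gives ∇V = (0, 0), so (1/3, 0) is indeed a critical point.
The Hessian of V is constant: H = [[-12, -6], [-6, -8]].
det(H) = (-12)·(-8) − (-6)² = 60.
det(H) > 0 and tr(H) = -20 < 0, so H is negative definite and the point is a local maximum.

local maximum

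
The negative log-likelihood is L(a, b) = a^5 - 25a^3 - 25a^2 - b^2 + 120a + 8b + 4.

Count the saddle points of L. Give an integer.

L separates as a function of a plus a function of b, so ∇L=0 decouples.
∂L/∂a = 5(a - 4)(a - 1)(a + 2)(a + 3) = 0 at a ∈ {-3, -2, 1, 4}; ∂L/∂b = -2(b - 4) = 0 at b ∈ {4}.
The Hessian is diagonal: diag(L_aa, L_bb). Second derivatives: L_aa(-3)=-140, L_aa(-2)=90, L_aa(1)=-180, L_aa(4)=630; L_bb(4)=-2.
Saddle points occur where the two diagonal entries have opposite signs: (-2, 4), (4, 4). Count: 2.

2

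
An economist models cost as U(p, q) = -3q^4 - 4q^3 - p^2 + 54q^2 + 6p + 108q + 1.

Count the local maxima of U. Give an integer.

2

U separates as a function of p plus a function of q, so ∇U=0 decouples.
∂U/∂p = -2(p - 3) = 0 at p ∈ {3}; ∂U/∂q = -12(q - 3)(q + 1)(q + 3) = 0 at q ∈ {-3, -1, 3}.
The Hessian is diagonal: diag(U_pp, U_qq). Second derivatives: U_pp(3)=-2; U_qq(-3)=-144, U_qq(-1)=96, U_qq(3)=-288.
Local maxima occur where both diagonal entries negative: (3, -3), (3, 3). Count: 2.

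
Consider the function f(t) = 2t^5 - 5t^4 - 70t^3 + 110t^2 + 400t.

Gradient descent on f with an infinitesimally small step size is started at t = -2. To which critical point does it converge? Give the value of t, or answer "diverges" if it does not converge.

-1

f'(t) = 10(t - 5)(t - 2)(t + 1)(t + 4), so f'(-2) = -560.
Gradient descent moves in the -f' direction, i.e. t is increasing.
The nearest critical point in that direction is t = -1, where f'' = 540 > 0 (a local minimum). The iterate converges there.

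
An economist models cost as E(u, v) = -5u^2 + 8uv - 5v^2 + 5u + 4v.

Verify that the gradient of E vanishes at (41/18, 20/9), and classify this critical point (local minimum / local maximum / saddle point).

∇E = (-10u + 8v + 5, 8u - 10v + 4); substituting (41/18, 20/9) gives ∇E = (0, 0), so (41/18, 20/9) is indeed a critical point.
The Hessian of E is constant: H = [[-10, 8], [8, -10]].
det(H) = (-10)·(-10) − 8² = 36.
det(H) > 0 and tr(H) = -20 < 0, so H is negative definite and the point is a local maximum.

local maximum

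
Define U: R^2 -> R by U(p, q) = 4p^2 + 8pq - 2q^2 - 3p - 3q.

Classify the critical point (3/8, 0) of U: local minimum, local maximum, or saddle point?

The Hessian of U is constant: H = [[8, 8], [8, -4]].
det(H) = 8·(-4) − 8² = -96.
Since det(H) < 0, H is indefinite and the critical point is a saddle point.

saddle point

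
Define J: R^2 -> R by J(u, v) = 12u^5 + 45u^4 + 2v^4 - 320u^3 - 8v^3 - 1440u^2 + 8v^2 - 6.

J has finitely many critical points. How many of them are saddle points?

6

J separates as a function of u plus a function of v, so ∇J=0 decouples.
∂J/∂u = 60u(u - 4)(u + 3)(u + 4) = 0 at u ∈ {-4, -3, 0, 4}; ∂J/∂v = 8v(v - 2)(v - 1) = 0 at v ∈ {0, 1, 2}.
The Hessian is diagonal: diag(J_uu, J_vv). Second derivatives: J_uu(-4)=-1920, J_uu(-3)=1260, J_uu(0)=-2880, J_uu(4)=13440; J_vv(0)=16, J_vv(1)=-8, J_vv(2)=16.
Saddle points occur where the two diagonal entries have opposite signs: (-4, 0), (-4, 2), (-3, 1), (0, 0), (0, 2), (4, 1). Count: 6.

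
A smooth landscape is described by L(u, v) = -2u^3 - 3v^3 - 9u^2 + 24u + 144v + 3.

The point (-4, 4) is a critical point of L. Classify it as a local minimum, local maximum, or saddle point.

The mixed partial ∂²L/∂u∂v is 0, so the Hessian at any point is diag(L_uu, L_vv) = diag(-6(2u + 3), -18v).
At (-4, 4): H = diag(30, -72).
The eigenvalues have opposite signs, so H is indefinite: a saddle point.

saddle point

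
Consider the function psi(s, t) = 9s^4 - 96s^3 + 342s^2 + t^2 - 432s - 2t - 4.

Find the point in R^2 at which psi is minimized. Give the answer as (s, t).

(1, 1)

psi(s,t) separates as P(s) + Q(t) − 4, so its minimum is min P + min Q − 4.
P'(s) = 36(s - 4)(s - 3)(s - 1) vanishes at s ∈ {1, 3, 4}; Q'(t) = 2(t - 1) vanishes at t ∈ {1}.
Local minima of P (where P''>0): P(1)=-177, P(4)=-96. Local minima of Q: Q(1)=-1.
So the global minimum of psi is P(1) + Q(1) − 4 = -177 − 1 − 4 = -182, attained at (1, 1).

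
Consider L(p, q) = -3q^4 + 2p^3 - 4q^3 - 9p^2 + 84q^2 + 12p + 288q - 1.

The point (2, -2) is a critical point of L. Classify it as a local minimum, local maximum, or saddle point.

local minimum

The mixed partial ∂²L/∂p∂q is 0, so the Hessian at any point is diag(L_pp, L_qq) = diag(6(2p - 3), 12(-3q^2 - 2q + 14)).
At (2, -2): H = diag(6, 72).
Both eigenvalues are positive, so H is positive definite: a local minimum.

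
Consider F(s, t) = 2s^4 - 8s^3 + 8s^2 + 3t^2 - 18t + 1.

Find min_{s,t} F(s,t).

-26

F(s,t) separates as P(s) + Q(t) + 1, so its minimum is min P + min Q + 1.
P'(s) = 8s(s - 2)(s - 1) vanishes at s ∈ {0, 1, 2}; Q'(t) = 6(t - 3) vanishes at t ∈ {3}.
Local minima of P (where P''>0): P(0)=0, P(2)=0. Local minima of Q: Q(3)=-27.
So the global minimum of F is P(0) + Q(3) + 1 = 0 − 27 + 1 = -26, attained at (0, 3).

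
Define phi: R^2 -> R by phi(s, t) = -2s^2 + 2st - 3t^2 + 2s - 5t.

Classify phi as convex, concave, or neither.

phi is quadratic, so its Hessian is the constant matrix H = [[-4, 2], [2, -6]].
det(H) = 20, tr(H) = -10.
det(H) > 0 and tr(H) < 0, so H is negative definite everywhere: concave.

concave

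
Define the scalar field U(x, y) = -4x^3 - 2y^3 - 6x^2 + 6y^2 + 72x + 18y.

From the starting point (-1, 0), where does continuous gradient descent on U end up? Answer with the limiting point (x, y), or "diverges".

(-3, -1)

U is separable, so gradient descent decouples: x follows -∂U/∂x, y follows -∂U/∂y.
∂U/∂x = -12(x - 2)(x + 3); at x=-1 this is 72, so x decreases.
∂U/∂y = -6(y - 3)(y + 1); at y=0 this is 18, so y decreases.
x converges to its nearest critical value -3 (a local min of the x-part); y converges to -1. The iterate converges to (-3, -1).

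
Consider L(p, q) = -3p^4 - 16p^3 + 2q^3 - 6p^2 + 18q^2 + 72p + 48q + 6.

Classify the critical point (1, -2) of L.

saddle point

The mixed partial ∂²L/∂p∂q is 0, so the Hessian at any point is diag(L_pp, L_qq) = diag(-12(3p^2 + 8p + 1), 12(q + 3)).
At (1, -2): H = diag(-144, 12).
The eigenvalues have opposite signs, so H is indefinite: a saddle point.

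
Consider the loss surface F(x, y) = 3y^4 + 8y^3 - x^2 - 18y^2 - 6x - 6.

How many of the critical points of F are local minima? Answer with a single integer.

F separates as a function of x plus a function of y, so ∇F=0 decouples.
∂F/∂x = -2(x + 3) = 0 at x ∈ {-3}; ∂F/∂y = 12y(y - 1)(y + 3) = 0 at y ∈ {-3, 0, 1}.
The Hessian is diagonal: diag(F_xx, F_yy). Second derivatives: F_xx(-3)=-2; F_yy(-3)=144, F_yy(0)=-36, F_yy(1)=48.
Local minima occur where both diagonal entries positive: none. Count: 0.

0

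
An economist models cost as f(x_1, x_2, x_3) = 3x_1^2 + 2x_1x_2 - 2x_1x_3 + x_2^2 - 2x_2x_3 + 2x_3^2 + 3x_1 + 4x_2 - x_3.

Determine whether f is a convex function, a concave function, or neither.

f is quadratic, so its Hessian is the constant matrix H = [[6, 2, -2], [2, 2, -2], [-2, -2, 4]].
Leading principal minors: 6, 8, 16.
All positive ⇒ H ≻ 0 ⇒ convex.

convex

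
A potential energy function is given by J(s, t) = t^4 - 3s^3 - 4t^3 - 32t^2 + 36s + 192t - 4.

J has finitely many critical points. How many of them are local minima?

2

J separates as a function of s plus a function of t, so ∇J=0 decouples.
∂J/∂s = -9(s - 2)(s + 2) = 0 at s ∈ {-2, 2}; ∂J/∂t = 4(t - 4)(t - 3)(t + 4) = 0 at t ∈ {-4, 3, 4}.
The Hessian is diagonal: diag(J_ss, J_tt). Second derivatives: J_ss(-2)=36, J_ss(2)=-36; J_tt(-4)=224, J_tt(3)=-28, J_tt(4)=32.
Local minima occur where both diagonal entries positive: (-2, -4), (-2, 4). Count: 2.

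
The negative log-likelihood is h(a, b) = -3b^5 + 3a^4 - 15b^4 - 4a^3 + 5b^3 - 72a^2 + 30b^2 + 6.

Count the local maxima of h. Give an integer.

2

h separates as a function of a plus a function of b, so ∇h=0 decouples.
∂h/∂a = 12a(a - 4)(a + 3) = 0 at a ∈ {-3, 0, 4}; ∂h/∂b = -15b(b - 1)(b + 1)(b + 4) = 0 at b ∈ {-4, -1, 0, 1}.
The Hessian is diagonal: diag(h_aa, h_bb). Second derivatives: h_aa(-3)=252, h_aa(0)=-144, h_aa(4)=336; h_bb(-4)=900, h_bb(-1)=-90, h_bb(0)=60, h_bb(1)=-150.
Local maxima occur where both diagonal entries negative: (0, -1), (0, 1). Count: 2.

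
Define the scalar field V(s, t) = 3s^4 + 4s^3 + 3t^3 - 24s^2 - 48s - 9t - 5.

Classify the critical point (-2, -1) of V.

The mixed partial ∂²V/∂s∂t is 0, so the Hessian at any point is diag(V_ss, V_tt) = diag(12(3s^2 + 2s - 4), 18t).
At (-2, -1): H = diag(48, -18).
The eigenvalues have opposite signs, so H is indefinite: a saddle point.

saddle point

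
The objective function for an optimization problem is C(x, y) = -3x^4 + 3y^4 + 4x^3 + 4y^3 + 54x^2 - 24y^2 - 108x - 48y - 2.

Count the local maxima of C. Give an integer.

C separates as a function of x plus a function of y, so ∇C=0 decouples.
∂C/∂x = -12(x - 3)(x - 1)(x + 3) = 0 at x ∈ {-3, 1, 3}; ∂C/∂y = 12(y - 2)(y + 1)(y + 2) = 0 at y ∈ {-2, -1, 2}.
The Hessian is diagonal: diag(C_xx, C_yy). Second derivatives: C_xx(-3)=-288, C_xx(1)=96, C_xx(3)=-144; C_yy(-2)=48, C_yy(-1)=-36, C_yy(2)=144.
Local maxima occur where both diagonal entries negative: (-3, -1), (3, -1). Count: 2.

2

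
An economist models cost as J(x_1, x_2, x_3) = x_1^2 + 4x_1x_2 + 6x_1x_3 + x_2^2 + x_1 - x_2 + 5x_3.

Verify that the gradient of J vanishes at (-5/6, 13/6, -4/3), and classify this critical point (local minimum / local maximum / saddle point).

∇J = (2x_1 + 4x_2 + 6x_3 + 1, 4x_1 + 2x_2 - 1, 6x_1 + 5); substituting (-5/6, 13/6, -4/3) gives ∇J = (0, 0, 0), so (-5/6, 13/6, -4/3) is indeed a critical point.
The Hessian is constant: H = [[2, 4, 6], [4, 2, 0], [6, 0, 0]].
Leading principal minors: Δ₁ = 2, Δ₂ = -12, Δ₃ = -72.
The minors fit neither the all-positive nor the alternating-sign pattern, so H is indefinite: a saddle point.

saddle point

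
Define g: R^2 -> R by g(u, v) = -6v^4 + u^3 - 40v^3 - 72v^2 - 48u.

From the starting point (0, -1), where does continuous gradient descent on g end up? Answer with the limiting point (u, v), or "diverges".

g is separable, so gradient descent decouples: u follows -∂g/∂u, v follows -∂g/∂v.
∂g/∂u = 3(u - 4)(u + 4); at u=0 this is -48, so u increases.
∂g/∂v = -24v(v + 2)(v + 3); at v=-1 this is 48, so v decreases.
u converges to its nearest critical value 4 (a local min of the u-part); v converges to -2. The iterate converges to (4, -2).

(4, -2)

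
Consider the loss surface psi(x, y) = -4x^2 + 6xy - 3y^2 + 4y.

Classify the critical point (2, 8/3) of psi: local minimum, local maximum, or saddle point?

local maximum

The Hessian of psi is constant: H = [[-8, 6], [6, -6]].
det(H) = (-8)·(-6) − 6² = 12.
det(H) > 0 and tr(H) = -14 < 0, so H is negative definite and the point is a local maximum.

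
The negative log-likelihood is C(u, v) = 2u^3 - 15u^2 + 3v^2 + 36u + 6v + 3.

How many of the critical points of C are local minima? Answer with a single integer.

C separates as a function of u plus a function of v, so ∇C=0 decouples.
∂C/∂u = 6(u - 3)(u - 2) = 0 at u ∈ {2, 3}; ∂C/∂v = 6(v + 1) = 0 at v ∈ {-1}.
The Hessian is diagonal: diag(C_uu, C_vv). Second derivatives: C_uu(2)=-6, C_uu(3)=6; C_vv(-1)=6.
Local minima occur where both diagonal entries positive: (3, -1). Count: 1.

1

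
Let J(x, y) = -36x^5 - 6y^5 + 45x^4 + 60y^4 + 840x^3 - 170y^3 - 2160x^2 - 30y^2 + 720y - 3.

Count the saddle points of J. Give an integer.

8

J separates as a function of x plus a function of y, so ∇J=0 decouples.
∂J/∂x = -180x(x - 3)(x - 2)(x + 4) = 0 at x ∈ {-4, 0, 2, 3}; ∂J/∂y = -30(y - 4)(y - 3)(y - 2)(y + 1) = 0 at y ∈ {-1, 2, 3, 4}.
The Hessian is diagonal: diag(J_xx, J_yy). Second derivatives: J_xx(-4)=30240, J_xx(0)=-4320, J_xx(2)=2160, J_xx(3)=-3780; J_yy(-1)=1800, J_yy(2)=-180, J_yy(3)=120, J_yy(4)=-300.
Saddle points occur where the two diagonal entries have opposite signs: (-4, 2), (-4, 4), (0, -1), (0, 3), (2, 2), (2, 4), (3, -1), (3, 3). Count: 8.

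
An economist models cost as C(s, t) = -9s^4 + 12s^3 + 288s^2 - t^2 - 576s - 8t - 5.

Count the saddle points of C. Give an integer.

1

C separates as a function of s plus a function of t, so ∇C=0 decouples.
∂C/∂s = -36(s - 4)(s - 1)(s + 4) = 0 at s ∈ {-4, 1, 4}; ∂C/∂t = -2(t + 4) = 0 at t ∈ {-4}.
The Hessian is diagonal: diag(C_ss, C_tt). Second derivatives: C_ss(-4)=-1440, C_ss(1)=540, C_ss(4)=-864; C_tt(-4)=-2.
Saddle points occur where the two diagonal entries have opposite signs: (1, -4). Count: 1.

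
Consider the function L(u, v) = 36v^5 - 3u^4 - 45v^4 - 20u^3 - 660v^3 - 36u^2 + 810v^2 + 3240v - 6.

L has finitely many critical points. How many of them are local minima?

L separates as a function of u plus a function of v, so ∇L=0 decouples.
∂L/∂u = -12u(u + 2)(u + 3) = 0 at u ∈ {-3, -2, 0}; ∂L/∂v = 180(v - 3)(v - 2)(v + 1)(v + 3) = 0 at v ∈ {-3, -1, 2, 3}.
The Hessian is diagonal: diag(L_uu, L_vv). Second derivatives: L_uu(-3)=-36, L_uu(-2)=24, L_uu(0)=-72; L_vv(-3)=-10800, L_vv(-1)=4320, L_vv(2)=-2700, L_vv(3)=4320.
Local minima occur where both diagonal entries positive: (-2, -1), (-2, 3). Count: 2.

2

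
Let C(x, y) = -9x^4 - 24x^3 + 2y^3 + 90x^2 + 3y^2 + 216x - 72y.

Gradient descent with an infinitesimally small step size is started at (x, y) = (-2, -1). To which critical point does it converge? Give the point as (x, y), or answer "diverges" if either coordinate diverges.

C is separable, so gradient descent decouples: x follows -∂C/∂x, y follows -∂C/∂y.
∂C/∂x = -36(x - 2)(x + 1)(x + 3); at x=-2 this is -144, so x increases.
∂C/∂y = 6(y - 3)(y + 4); at y=-1 this is -72, so y increases.
x converges to its nearest critical value -1 (a local min of the x-part); y converges to 3. The iterate converges to (-1, 3).

(-1, 3)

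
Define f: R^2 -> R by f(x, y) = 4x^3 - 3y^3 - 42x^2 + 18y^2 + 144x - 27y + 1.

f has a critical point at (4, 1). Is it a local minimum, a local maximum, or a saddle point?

The mixed partial ∂²f/∂x∂y is 0, so the Hessian at any point is diag(f_xx, f_yy) = diag(12(2x - 7), 18(-y + 2)).
At (4, 1): H = diag(12, 18).
Both eigenvalues are positive, so H is positive definite: a local minimum.

local minimum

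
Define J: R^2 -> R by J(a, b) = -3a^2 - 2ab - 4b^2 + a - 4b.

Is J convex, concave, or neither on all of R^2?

J is quadratic, so its Hessian is the constant matrix H = [[-6, -2], [-2, -8]].
det(H) = 44, tr(H) = -14.
det(H) > 0 and tr(H) < 0, so H is negative definite everywhere: concave.

concave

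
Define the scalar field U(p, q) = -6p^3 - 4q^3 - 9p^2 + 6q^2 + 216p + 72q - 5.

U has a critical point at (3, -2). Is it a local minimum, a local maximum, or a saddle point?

The mixed partial ∂²U/∂p∂q is 0, so the Hessian at any point is diag(U_pp, U_qq) = diag(-18(2p + 1), 12(-2q + 1)).
At (3, -2): H = diag(-126, 60).
The eigenvalues have opposite signs, so H is indefinite: a saddle point.

saddle point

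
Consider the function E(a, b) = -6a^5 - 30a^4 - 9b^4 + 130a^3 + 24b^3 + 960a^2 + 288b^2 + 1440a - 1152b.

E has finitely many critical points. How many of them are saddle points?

6

E separates as a function of a plus a function of b, so ∇E=0 decouples.
∂E/∂a = -30(a - 4)(a + 1)(a + 3)(a + 4) = 0 at a ∈ {-4, -3, -1, 4}; ∂E/∂b = -36(b - 4)(b - 2)(b + 4) = 0 at b ∈ {-4, 2, 4}.
The Hessian is diagonal: diag(E_aa, E_bb). Second derivatives: E_aa(-4)=720, E_aa(-3)=-420, E_aa(-1)=900, E_aa(4)=-8400; E_bb(-4)=-1728, E_bb(2)=432, E_bb(4)=-576.
Saddle points occur where the two diagonal entries have opposite signs: (-4, -4), (-4, 4), (-3, 2), (-1, -4), (-1, 4), (4, 2). Count: 6.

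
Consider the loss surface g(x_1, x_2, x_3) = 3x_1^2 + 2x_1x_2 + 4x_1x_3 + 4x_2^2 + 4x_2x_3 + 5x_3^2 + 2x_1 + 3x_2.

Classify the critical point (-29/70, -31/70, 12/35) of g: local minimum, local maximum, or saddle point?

The Hessian is constant: H = [[6, 2, 4], [2, 8, 4], [4, 4, 10]].
Leading principal minors: Δ₁ = 6, Δ₂ = 44, Δ₃ = 280.
All leading minors are positive, so H is positive definite: a local minimum.

local minimum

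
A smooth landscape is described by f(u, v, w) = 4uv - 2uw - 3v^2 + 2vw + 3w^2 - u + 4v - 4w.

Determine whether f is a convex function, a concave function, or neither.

neither

f is quadratic, so its Hessian is the constant matrix H = [[0, 4, -2], [4, -6, 2], [-2, 2, 6]].
Leading principal minors: 0, -16, -104.
Neither pattern holds ⇒ H is indefinite ⇒ neither convex nor concave.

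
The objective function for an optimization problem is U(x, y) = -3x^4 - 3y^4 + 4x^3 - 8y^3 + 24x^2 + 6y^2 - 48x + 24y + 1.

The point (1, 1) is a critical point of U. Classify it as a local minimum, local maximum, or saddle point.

The mixed partial ∂²U/∂x∂y is 0, so the Hessian at any point is diag(U_xx, U_yy) = diag(12(-3x^2 + 2x + 4), 12(-3y^2 - 4y + 1)).
At (1, 1): H = diag(36, -72).
The eigenvalues have opposite signs, so H is indefinite: a saddle point.

saddle point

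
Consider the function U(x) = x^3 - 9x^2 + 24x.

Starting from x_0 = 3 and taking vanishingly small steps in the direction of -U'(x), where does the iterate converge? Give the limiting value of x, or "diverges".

4

U'(x) = 3(x - 4)(x - 2), so U'(3) = -3.
Gradient descent moves in the -U' direction, i.e. x is increasing.
The nearest critical point in that direction is x = 4, where U'' = 6 > 0 (a local minimum). The iterate converges there.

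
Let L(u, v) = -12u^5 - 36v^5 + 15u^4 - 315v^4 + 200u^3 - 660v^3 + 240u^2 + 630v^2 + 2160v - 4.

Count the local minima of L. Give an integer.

4

L separates as a function of u plus a function of v, so ∇L=0 decouples.
∂L/∂u = -60u(u - 4)(u + 1)(u + 2) = 0 at u ∈ {-2, -1, 0, 4}; ∂L/∂v = -180(v - 1)(v + 1)(v + 3)(v + 4) = 0 at v ∈ {-4, -3, -1, 1}.
The Hessian is diagonal: diag(L_uu, L_vv). Second derivatives: L_uu(-2)=720, L_uu(-1)=-300, L_uu(0)=480, L_uu(4)=-7200; L_vv(-4)=2700, L_vv(-3)=-1440, L_vv(-1)=2160, L_vv(1)=-7200.
Local minima occur where both diagonal entries positive: (-2, -4), (-2, -1), (0, -4), (0, -1). Count: 4.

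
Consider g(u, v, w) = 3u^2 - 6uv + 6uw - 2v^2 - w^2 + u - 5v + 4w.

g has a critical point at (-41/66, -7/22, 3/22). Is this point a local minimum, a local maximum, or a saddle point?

The Hessian is constant: H = [[6, -6, 6], [-6, -4, 0], [6, 0, -2]].
Leading principal minors: Δ₁ = 6, Δ₂ = -60, Δ₃ = 264.
The minors fit neither the all-positive nor the alternating-sign pattern, so H is indefinite: a saddle point.

saddle point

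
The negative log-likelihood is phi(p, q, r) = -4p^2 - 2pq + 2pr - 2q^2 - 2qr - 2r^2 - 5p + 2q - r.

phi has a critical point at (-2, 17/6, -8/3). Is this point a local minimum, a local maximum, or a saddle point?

The Hessian is constant: H = [[-8, -2, 2], [-2, -4, -2], [2, -2, -4]].
Leading principal minors: Δ₁ = -8, Δ₂ = 28, Δ₃ = -48.
The minors alternate sign starting negative (−, +, −), so H is negative definite: a local maximum.

local maximum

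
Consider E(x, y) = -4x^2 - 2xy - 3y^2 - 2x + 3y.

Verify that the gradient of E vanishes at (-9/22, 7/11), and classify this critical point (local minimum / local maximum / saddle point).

local maximum

∇E = (-8x - 2y - 2, -2x - 6y + 3); substituting (-9/22, 7/11) gives ∇E = (0, 0), so (-9/22, 7/11) is indeed a critical point.
The Hessian of E is constant: H = [[-8, -2], [-2, -6]].
det(H) = (-8)·(-6) − (-2)² = 44.
det(H) > 0 and tr(H) = -14 < 0, so H is negative definite and the point is a local maximum.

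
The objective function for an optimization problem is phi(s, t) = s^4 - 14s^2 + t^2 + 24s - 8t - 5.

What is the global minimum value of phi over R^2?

phi(s,t) separates as P(s) + Q(t) − 5, so its minimum is min P + min Q − 5.
P'(s) = 4(s - 2)(s - 1)(s + 3) vanishes at s ∈ {-3, 1, 2}; Q'(t) = 2(t - 4) vanishes at t ∈ {4}.
Local minima of P (where P''>0): P(-3)=-117, P(2)=8. Local minima of Q: Q(4)=-16.
So the global minimum of phi is P(-3) + Q(4) − 5 = -117 − 16 − 5 = -138, attained at (-3, 4).

-138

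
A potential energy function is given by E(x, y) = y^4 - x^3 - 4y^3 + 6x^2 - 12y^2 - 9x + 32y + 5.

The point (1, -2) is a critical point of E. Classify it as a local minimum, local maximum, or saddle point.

The mixed partial ∂²E/∂x∂y is 0, so the Hessian at any point is diag(E_xx, E_yy) = diag(6(-x + 2), 12(y^2 - 2y - 2)).
At (1, -2): H = diag(6, 72).
Both eigenvalues are positive, so H is positive definite: a local minimum.

local minimum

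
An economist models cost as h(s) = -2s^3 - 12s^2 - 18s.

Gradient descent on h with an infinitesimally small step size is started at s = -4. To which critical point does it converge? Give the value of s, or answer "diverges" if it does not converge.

h'(s) = -6(s + 1)(s + 3), so h'(-4) = -18.
Gradient descent moves in the -h' direction, i.e. s is increasing.
The nearest critical point in that direction is s = -3, where h'' = 12 > 0 (a local minimum). The iterate converges there.

-3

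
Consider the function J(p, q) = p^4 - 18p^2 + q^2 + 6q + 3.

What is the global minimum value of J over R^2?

J(p,q) separates as A(p) + B(q) + 3, so its minimum is min A + min B + 3.
A'(p) = 4p(p - 3)(p + 3) vanishes at p ∈ {-3, 0, 3}; B'(q) = 2q + 6 vanishes at q ∈ {-3}.
Local minima of A (where A''>0): A(-3)=-81, A(3)=-81. Local minima of B: B(-3)=-9.
So the global minimum of J is A(-3) + B(-3) + 3 = -81 − 9 + 3 = -87, attained at (-3, -3).

-87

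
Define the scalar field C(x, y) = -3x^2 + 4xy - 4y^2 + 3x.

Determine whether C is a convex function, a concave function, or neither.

C is quadratic, so its Hessian is the constant matrix H = [[-6, 4], [4, -8]].
det(H) = 32, tr(H) = -14.
det(H) > 0 and tr(H) < 0, so H is negative definite everywhere: concave.

concave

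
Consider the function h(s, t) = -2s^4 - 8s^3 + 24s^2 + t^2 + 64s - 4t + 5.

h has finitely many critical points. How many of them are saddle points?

h separates as a function of s plus a function of t, so ∇h=0 decouples.
∂h/∂s = -8(s - 2)(s + 1)(s + 4) = 0 at s ∈ {-4, -1, 2}; ∂h/∂t = 2(t - 2) = 0 at t ∈ {2}.
The Hessian is diagonal: diag(h_ss, h_tt). Second derivatives: h_ss(-4)=-144, h_ss(-1)=72, h_ss(2)=-144; h_tt(2)=2.
Saddle points occur where the two diagonal entries have opposite signs: (-4, 2), (2, 2). Count: 2.

2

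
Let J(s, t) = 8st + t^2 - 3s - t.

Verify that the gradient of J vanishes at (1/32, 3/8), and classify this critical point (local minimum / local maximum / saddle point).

∇J = (8t - 3, 8s + 2t - 1); substituting (1/32, 3/8) gives ∇J = (0, 0), so (1/32, 3/8) is indeed a critical point.
The Hessian of J is constant: H = [[0, 8], [8, 2]].
det(H) = 0·2 − 8² = -64.
Since det(H) < 0, H is indefinite and the critical point is a saddle point.

saddle point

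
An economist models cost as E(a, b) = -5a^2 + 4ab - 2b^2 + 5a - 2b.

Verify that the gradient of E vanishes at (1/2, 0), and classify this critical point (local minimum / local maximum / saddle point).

local maximum

∇E = (-10a + 4b + 5, 4a - 4b - 2); substituting (1/2, 0) gives ∇E = (0, 0), so (1/2, 0) is indeed a critical point.
The Hessian of E is constant: H = [[-10, 4], [4, -4]].
det(H) = (-10)·(-4) − 4² = 24.
det(H) > 0 and tr(H) = -14 < 0, so H is negative definite and the point is a local maximum.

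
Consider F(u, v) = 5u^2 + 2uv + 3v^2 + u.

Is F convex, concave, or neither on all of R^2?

convex

F is quadratic, so its Hessian is the constant matrix H = [[10, 2], [2, 6]].
det(H) = 56, tr(H) = 16.
det(H) > 0 and tr(H) > 0, so H is positive definite everywhere: convex.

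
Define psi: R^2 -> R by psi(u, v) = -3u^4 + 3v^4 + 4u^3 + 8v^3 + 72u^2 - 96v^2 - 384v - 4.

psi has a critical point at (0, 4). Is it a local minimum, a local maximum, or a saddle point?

The mixed partial ∂²psi/∂u∂v is 0, so the Hessian at any point is diag(psi_uu, psi_vv) = diag(12(-3u^2 + 2u + 12), 12(3v^2 + 4v - 16)).
At (0, 4): H = diag(144, 576).
Both eigenvalues are positive, so H is positive definite: a local minimum.

local minimum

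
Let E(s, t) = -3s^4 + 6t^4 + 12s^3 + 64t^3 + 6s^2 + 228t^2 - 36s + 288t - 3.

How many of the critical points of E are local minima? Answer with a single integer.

E separates as a function of s plus a function of t, so ∇E=0 decouples.
∂E/∂s = -12(s - 3)(s - 1)(s + 1) = 0 at s ∈ {-1, 1, 3}; ∂E/∂t = 24(t + 1)(t + 3)(t + 4) = 0 at t ∈ {-4, -3, -1}.
The Hessian is diagonal: diag(E_ss, E_tt). Second derivatives: E_ss(-1)=-96, E_ss(1)=48, E_ss(3)=-96; E_tt(-4)=72, E_tt(-3)=-48, E_tt(-1)=144.
Local minima occur where both diagonal entries positive: (1, -4), (1, -1). Count: 2.

2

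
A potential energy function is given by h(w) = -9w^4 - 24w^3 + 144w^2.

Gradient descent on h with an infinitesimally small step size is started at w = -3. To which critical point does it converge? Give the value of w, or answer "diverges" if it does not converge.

0

h'(w) = -36w(w - 2)(w + 4), so h'(-3) = -540.
Gradient descent moves in the -h' direction, i.e. w is increasing.
The nearest critical point in that direction is w = 0, where h'' = 288 > 0 (a local minimum). The iterate converges there.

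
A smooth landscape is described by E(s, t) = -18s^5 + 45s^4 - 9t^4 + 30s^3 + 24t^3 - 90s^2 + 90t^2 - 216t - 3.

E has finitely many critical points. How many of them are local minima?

2

E separates as a function of s plus a function of t, so ∇E=0 decouples.
∂E/∂s = -90s(s - 2)(s - 1)(s + 1) = 0 at s ∈ {-1, 0, 1, 2}; ∂E/∂t = -36(t - 3)(t - 1)(t + 2) = 0 at t ∈ {-2, 1, 3}.
The Hessian is diagonal: diag(E_ss, E_tt). Second derivatives: E_ss(-1)=540, E_ss(0)=-180, E_ss(1)=180, E_ss(2)=-540; E_tt(-2)=-540, E_tt(1)=216, E_tt(3)=-360.
Local minima occur where both diagonal entries positive: (-1, 1), (1, 1). Count: 2.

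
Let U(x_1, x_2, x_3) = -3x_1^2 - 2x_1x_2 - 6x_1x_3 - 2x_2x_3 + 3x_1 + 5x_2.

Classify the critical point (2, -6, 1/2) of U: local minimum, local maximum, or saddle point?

The Hessian is constant: H = [[-6, -2, -6], [-2, 0, -2], [-6, -2, 0]].
Leading principal minors: Δ₁ = -6, Δ₂ = -4, Δ₃ = -24.
The minors fit neither the all-positive nor the alternating-sign pattern, so H is indefinite: a saddle point.

saddle point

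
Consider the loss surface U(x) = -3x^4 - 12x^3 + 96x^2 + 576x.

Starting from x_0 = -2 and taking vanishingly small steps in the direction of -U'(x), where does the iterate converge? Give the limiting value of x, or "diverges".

U'(x) = -12(x - 4)(x + 3)(x + 4), so U'(-2) = 144.
Gradient descent moves in the -U' direction, i.e. x is decreasing.
The nearest critical point in that direction is x = -3, where U'' = 84 > 0 (a local minimum). The iterate converges there.

-3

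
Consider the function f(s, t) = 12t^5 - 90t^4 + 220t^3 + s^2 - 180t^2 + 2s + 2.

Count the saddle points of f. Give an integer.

2

f separates as a function of s plus a function of t, so ∇f=0 decouples.
∂f/∂s = 2(s + 1) = 0 at s ∈ {-1}; ∂f/∂t = 60t(t - 3)(t - 2)(t - 1) = 0 at t ∈ {0, 1, 2, 3}.
The Hessian is diagonal: diag(f_ss, f_tt). Second derivatives: f_ss(-1)=2; f_tt(0)=-360, f_tt(1)=120, f_tt(2)=-120, f_tt(3)=360.
Saddle points occur where the two diagonal entries have opposite signs: (-1, 0), (-1, 2). Count: 2.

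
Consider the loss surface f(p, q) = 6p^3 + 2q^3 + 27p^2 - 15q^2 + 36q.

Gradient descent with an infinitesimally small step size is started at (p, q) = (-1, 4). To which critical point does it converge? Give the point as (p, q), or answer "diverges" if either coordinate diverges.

(0, 3)

f is separable, so gradient descent decouples: p follows -∂f/∂p, q follows -∂f/∂q.
∂f/∂p = 18p(p + 3); at p=-1 this is -36, so p increases.
∂f/∂q = 6(q - 3)(q - 2); at q=4 this is 12, so q decreases.
p converges to its nearest critical value 0 (a local min of the p-part); q converges to 3. The iterate converges to (0, 3).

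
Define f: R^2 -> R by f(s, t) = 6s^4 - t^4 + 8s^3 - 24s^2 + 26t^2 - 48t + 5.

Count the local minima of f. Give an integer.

f separates as a function of s plus a function of t, so ∇f=0 decouples.
∂f/∂s = 24s(s - 1)(s + 2) = 0 at s ∈ {-2, 0, 1}; ∂f/∂t = -4(t - 3)(t - 1)(t + 4) = 0 at t ∈ {-4, 1, 3}.
The Hessian is diagonal: diag(f_ss, f_tt). Second derivatives: f_ss(-2)=144, f_ss(0)=-48, f_ss(1)=72; f_tt(-4)=-140, f_tt(1)=40, f_tt(3)=-56.
Local minima occur where both diagonal entries positive: (-2, 1), (1, 1). Count: 2.

2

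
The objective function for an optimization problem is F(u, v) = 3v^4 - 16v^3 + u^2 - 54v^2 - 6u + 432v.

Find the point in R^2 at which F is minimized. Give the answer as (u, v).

(3, -3)

F(u,v) separates as P(u) + Q(v), so its minimum is min P + min Q.
P'(u) = 2u - 6 vanishes at u ∈ {3}; Q'(v) = 12(v - 4)(v - 3)(v + 3) vanishes at v ∈ {-3, 3, 4}.
Local minima of P (where P''>0): P(3)=-9. Local minima of Q: Q(-3)=-1107, Q(4)=608.
So the global minimum of F is P(3) + Q(-3) = -9 − 1107 = -1116, attained at (3, -3).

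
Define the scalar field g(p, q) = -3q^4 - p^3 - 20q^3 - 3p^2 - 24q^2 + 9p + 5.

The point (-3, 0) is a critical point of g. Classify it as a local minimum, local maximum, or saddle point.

The mixed partial ∂²g/∂p∂q is 0, so the Hessian at any point is diag(g_pp, g_qq) = diag(-6(p + 1), -12(3q^2 + 10q + 4)).
At (-3, 0): H = diag(12, -48).
The eigenvalues have opposite signs, so H is indefinite: a saddle point.

saddle point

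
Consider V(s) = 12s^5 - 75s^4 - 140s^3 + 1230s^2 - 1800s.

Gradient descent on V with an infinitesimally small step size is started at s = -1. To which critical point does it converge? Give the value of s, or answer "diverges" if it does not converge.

V'(s) = 60(s - 5)(s - 2)(s - 1)(s + 3), so V'(-1) = -4320.
Gradient descent moves in the -V' direction, i.e. s is increasing.
The nearest critical point in that direction is s = 1, where V'' = 960 > 0 (a local minimum). The iterate converges there.

1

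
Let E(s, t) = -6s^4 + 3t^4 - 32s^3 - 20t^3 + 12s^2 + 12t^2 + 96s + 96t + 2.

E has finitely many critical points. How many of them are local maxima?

2

E separates as a function of s plus a function of t, so ∇E=0 decouples.
∂E/∂s = -24(s - 1)(s + 1)(s + 4) = 0 at s ∈ {-4, -1, 1}; ∂E/∂t = 12(t - 4)(t - 2)(t + 1) = 0 at t ∈ {-1, 2, 4}.
The Hessian is diagonal: diag(E_ss, E_tt). Second derivatives: E_ss(-4)=-360, E_ss(-1)=144, E_ss(1)=-240; E_tt(-1)=180, E_tt(2)=-72, E_tt(4)=120.
Local maxima occur where both diagonal entries negative: (-4, 2), (1, 2). Count: 2.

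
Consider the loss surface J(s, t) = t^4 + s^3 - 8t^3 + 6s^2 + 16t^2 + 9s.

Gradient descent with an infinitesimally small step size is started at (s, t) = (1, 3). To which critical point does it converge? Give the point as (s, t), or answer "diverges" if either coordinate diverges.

(-1, 4)

J is separable, so gradient descent decouples: s follows -∂J/∂s, t follows -∂J/∂t.
∂J/∂s = 3(s + 1)(s + 3); at s=1 this is 24, so s decreases.
∂J/∂t = 4t(t - 4)(t - 2); at t=3 this is -12, so t increases.
s converges to its nearest critical value -1 (a local min of the s-part); t converges to 4. The iterate converges to (-1, 4).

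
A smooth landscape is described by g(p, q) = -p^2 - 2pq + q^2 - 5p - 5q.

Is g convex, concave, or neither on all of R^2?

g is quadratic, so its Hessian is the constant matrix H = [[-2, -2], [-2, 2]].
det(H) = -8, tr(H) = 0.
det(H) < 0, so H is indefinite: neither convex nor concave.

neither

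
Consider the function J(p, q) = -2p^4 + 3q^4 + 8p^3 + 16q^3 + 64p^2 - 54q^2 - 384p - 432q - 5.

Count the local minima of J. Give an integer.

2

J separates as a function of p plus a function of q, so ∇J=0 decouples.
∂J/∂p = -8(p - 4)(p - 3)(p + 4) = 0 at p ∈ {-4, 3, 4}; ∂J/∂q = 12(q - 3)(q + 3)(q + 4) = 0 at q ∈ {-4, -3, 3}.
The Hessian is diagonal: diag(J_pp, J_qq). Second derivatives: J_pp(-4)=-448, J_pp(3)=56, J_pp(4)=-64; J_qq(-4)=84, J_qq(-3)=-72, J_qq(3)=504.
Local minima occur where both diagonal entries positive: (3, -4), (3, 3). Count: 2.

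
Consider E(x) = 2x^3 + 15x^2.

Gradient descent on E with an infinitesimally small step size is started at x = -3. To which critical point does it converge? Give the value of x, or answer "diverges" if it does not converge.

0

E'(x) = 6x(x + 5), so E'(-3) = -36.
Gradient descent moves in the -E' direction, i.e. x is increasing.
The nearest critical point in that direction is x = 0, where E'' = 30 > 0 (a local minimum). The iterate converges there.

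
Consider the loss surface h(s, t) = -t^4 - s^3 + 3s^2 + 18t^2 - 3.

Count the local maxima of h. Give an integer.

2

h separates as a function of s plus a function of t, so ∇h=0 decouples.
∂h/∂s = -3s(s - 2) = 0 at s ∈ {0, 2}; ∂h/∂t = -4t(t - 3)(t + 3) = 0 at t ∈ {-3, 0, 3}.
The Hessian is diagonal: diag(h_ss, h_tt). Second derivatives: h_ss(0)=6, h_ss(2)=-6; h_tt(-3)=-72, h_tt(0)=36, h_tt(3)=-72.
Local maxima occur where both diagonal entries negative: (2, -3), (2, 3). Count: 2.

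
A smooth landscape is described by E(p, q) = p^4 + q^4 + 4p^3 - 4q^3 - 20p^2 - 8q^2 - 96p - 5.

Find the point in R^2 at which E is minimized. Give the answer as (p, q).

(3, 4)

E(p,q) separates as A(p) + B(q) − 5, so its minimum is min A + min B − 5.
A'(p) = 4(p - 3)(p + 2)(p + 4) vanishes at p ∈ {-4, -2, 3}; B'(q) = 4q(q - 4)(q + 1) vanishes at q ∈ {-1, 0, 4}.
Local minima of A (where A''>0): A(-4)=64, A(3)=-279. Local minima of B: B(-1)=-3, B(4)=-128.
So the global minimum of E is A(3) + B(4) − 5 = -279 − 128 − 5 = -412, attained at (3, 4).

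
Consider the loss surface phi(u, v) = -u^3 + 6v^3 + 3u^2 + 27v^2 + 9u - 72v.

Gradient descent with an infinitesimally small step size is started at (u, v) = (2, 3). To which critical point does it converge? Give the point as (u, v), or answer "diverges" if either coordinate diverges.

(-1, 1)

phi is separable, so gradient descent decouples: u follows -∂phi/∂u, v follows -∂phi/∂v.
∂phi/∂u = -3(u - 3)(u + 1); at u=2 this is 9, so u decreases.
∂phi/∂v = 18(v - 1)(v + 4); at v=3 this is 252, so v decreases.
u converges to its nearest critical value -1 (a local min of the u-part); v converges to 1. The iterate converges to (-1, 1).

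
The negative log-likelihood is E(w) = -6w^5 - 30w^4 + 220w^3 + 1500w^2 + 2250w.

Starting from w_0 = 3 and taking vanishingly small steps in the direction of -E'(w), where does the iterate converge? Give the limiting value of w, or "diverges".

-1

E'(w) = -30(w - 5)(w + 1)(w + 3)(w + 5), so E'(3) = 11520.
Gradient descent moves in the -E' direction, i.e. w is decreasing.
The nearest critical point in that direction is w = -1, where E'' = 1440 > 0 (a local minimum). The iterate converges there.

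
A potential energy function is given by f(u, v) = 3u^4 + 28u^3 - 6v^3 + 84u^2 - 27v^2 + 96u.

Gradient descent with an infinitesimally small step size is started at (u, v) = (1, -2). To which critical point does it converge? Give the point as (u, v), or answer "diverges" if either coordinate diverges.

f is separable, so gradient descent decouples: u follows -∂f/∂u, v follows -∂f/∂v.
∂f/∂u = 12(u + 1)(u + 2)(u + 4); at u=1 this is 360, so u decreases.
∂f/∂v = -18v(v + 3); at v=-2 this is 36, so v decreases.
u converges to its nearest critical value -1 (a local min of the u-part); v converges to -3. The iterate converges to (-1, -3).

(-1, -3)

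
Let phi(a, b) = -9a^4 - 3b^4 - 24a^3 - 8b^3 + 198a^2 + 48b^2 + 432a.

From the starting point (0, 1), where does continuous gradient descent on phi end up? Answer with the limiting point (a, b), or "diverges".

phi is separable, so gradient descent decouples: a follows -∂phi/∂a, b follows -∂phi/∂b.
∂phi/∂a = -36(a - 3)(a + 1)(a + 4); at a=0 this is 432, so a decreases.
∂phi/∂b = -12b(b - 2)(b + 4); at b=1 this is 60, so b decreases.
a converges to its nearest critical value -1 (a local min of the a-part); b converges to 0. The iterate converges to (-1, 0).

(-1, 0)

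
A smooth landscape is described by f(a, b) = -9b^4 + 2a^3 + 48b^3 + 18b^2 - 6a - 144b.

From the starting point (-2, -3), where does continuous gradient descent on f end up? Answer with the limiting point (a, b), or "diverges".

f is separable, so gradient descent decouples: a follows -∂f/∂a, b follows -∂f/∂b.
∂f/∂a = 6(a - 1)(a + 1); at a=-2 this is 18, so a decreases.
∂f/∂b = -36(b - 4)(b - 1)(b + 1); at b=-3 this is 2016, so b decreases.
The a-coordinate has no critical point in that direction and runs off to infinity.

diverges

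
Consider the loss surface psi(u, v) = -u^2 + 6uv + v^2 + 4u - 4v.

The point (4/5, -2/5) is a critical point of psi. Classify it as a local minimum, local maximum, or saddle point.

The Hessian of psi is constant: H = [[-2, 6], [6, 2]].
det(H) = (-2)·2 − 6² = -40.
Since det(H) < 0, H is indefinite and the critical point is a saddle point.

saddle point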